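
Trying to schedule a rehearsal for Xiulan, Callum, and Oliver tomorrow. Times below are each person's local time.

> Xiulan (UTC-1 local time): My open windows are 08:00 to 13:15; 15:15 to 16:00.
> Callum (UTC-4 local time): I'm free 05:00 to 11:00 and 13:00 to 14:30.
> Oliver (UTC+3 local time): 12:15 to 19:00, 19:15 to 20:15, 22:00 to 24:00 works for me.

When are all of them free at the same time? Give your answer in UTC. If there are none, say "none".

09:15-14:15

Xiulan in UTC: 09:00-14:15, 16:15-17:00 (add 1h to convert from UTC-1).
Callum in UTC: 09:00-15:00, 17:00-18:30 (add 4h to convert from UTC-4).
Oliver in UTC: 09:15-16:00, 16:15-17:15, 19:00-21:00 (subtract 3h to convert from UTC+3).
Xiulan ∩ Callum: 09:00-14:15.
Xiulan ∩ Callum ∩ Oliver: 09:15-14:15.
Those are the intersection windows.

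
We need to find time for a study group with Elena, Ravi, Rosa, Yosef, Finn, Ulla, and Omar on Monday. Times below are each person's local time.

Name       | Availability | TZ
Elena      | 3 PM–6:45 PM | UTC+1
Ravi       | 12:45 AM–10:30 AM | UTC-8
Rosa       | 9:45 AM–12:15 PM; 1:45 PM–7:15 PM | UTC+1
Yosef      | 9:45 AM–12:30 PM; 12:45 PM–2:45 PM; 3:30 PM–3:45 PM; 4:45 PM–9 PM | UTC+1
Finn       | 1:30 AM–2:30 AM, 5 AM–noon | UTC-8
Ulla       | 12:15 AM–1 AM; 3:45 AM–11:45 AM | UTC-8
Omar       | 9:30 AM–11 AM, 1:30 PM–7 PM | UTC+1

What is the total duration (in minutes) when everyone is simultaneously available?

135

Elena in UTC: 14:00-17:45 (subtract 1h to convert from UTC+1).
Ravi in UTC: 08:45-18:30 (add 8h to convert from UTC-8).
Rosa in UTC: 08:45-11:15, 12:45-18:15 (subtract 1h to convert from UTC+1).
Yosef in UTC: 08:45-11:30, 11:45-13:45, 14:30-14:45, 15:45-20:00 (subtract 1h to convert from UTC+1).
Finn in UTC: 09:30-10:30, 13:00-20:00 (add 8h to convert from UTC-8).
Ulla in UTC: 08:15-09:00, 11:45-19:45 (add 8h to convert from UTC-8).
Omar in UTC: 08:30-10:00, 12:30-18:00 (subtract 1h to convert from UTC+1).
Elena ∩ Ravi: 14:00-17:45.
Elena ∩ Ravi ∩ Rosa: 14:00-17:45.
Elena ∩ Ravi ∩ Rosa ∩ Yosef: 14:30-14:45, 15:45-17:45.
Elena ∩ Ravi ∩ Rosa ∩ Yosef ∩ Finn: 14:30-14:45, 15:45-17:45.
Elena ∩ Ravi ∩ Rosa ∩ Yosef ∩ Finn ∩ Ulla: 14:30-14:45, 15:45-17:45.
Elena ∩ Ravi ∩ Rosa ∩ Yosef ∩ Finn ∩ Ulla ∩ Omar: 14:30-14:45, 15:45-17:45.
Summing the common windows: 15 + 120 = 135 minutes.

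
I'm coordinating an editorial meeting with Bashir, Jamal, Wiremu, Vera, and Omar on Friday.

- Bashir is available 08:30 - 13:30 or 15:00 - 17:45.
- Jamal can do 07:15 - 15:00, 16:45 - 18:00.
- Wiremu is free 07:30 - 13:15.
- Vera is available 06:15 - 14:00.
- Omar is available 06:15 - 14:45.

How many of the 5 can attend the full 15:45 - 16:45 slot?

1

Bashir can make the full 15:45-16:45 slot — that's 1.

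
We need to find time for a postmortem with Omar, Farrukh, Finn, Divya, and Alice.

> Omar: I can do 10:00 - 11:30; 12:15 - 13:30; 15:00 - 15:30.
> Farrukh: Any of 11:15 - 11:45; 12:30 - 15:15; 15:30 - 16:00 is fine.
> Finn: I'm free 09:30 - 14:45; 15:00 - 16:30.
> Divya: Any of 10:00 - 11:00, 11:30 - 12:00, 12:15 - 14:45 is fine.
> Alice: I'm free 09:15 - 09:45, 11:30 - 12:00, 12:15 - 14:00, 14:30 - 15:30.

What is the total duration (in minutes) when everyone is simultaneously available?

Omar ∩ Farrukh: 11:15-11:30, 12:30-13:30, 15:00-15:15.
Omar ∩ Farrukh ∩ Finn: 11:15-11:30, 12:30-13:30, 15:00-15:15.
Omar ∩ Farrukh ∩ Finn ∩ Divya: 12:30-13:30.
Omar ∩ Farrukh ∩ Finn ∩ Divya ∩ Alice: 12:30-13:30.
That's a single block of 60 minutes.

60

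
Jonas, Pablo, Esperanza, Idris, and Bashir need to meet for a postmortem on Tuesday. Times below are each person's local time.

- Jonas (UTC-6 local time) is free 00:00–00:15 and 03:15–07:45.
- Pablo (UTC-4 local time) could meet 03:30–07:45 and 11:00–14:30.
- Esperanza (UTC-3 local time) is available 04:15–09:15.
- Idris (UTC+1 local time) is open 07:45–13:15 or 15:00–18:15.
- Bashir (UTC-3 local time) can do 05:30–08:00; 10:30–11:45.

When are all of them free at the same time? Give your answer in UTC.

09:15-11:00

Jonas in UTC: 06:00-06:15, 09:15-13:45 (add 6h to convert from UTC-6).
Pablo in UTC: 07:30-11:45, 15:00-18:30 (add 4h to convert from UTC-4).
Esperanza in UTC: 07:15-12:15 (add 3h to convert from UTC-3).
Idris in UTC: 06:45-12:15, 14:00-17:15 (subtract 1h to convert from UTC+1).
Bashir in UTC: 08:30-11:00, 13:30-14:45 (add 3h to convert from UTC-3).
Jonas ∩ Pablo: 09:15-11:45.
Jonas ∩ Pablo ∩ Esperanza: 09:15-11:45.
Jonas ∩ Pablo ∩ Esperanza ∩ Idris: 09:15-11:45.
Jonas ∩ Pablo ∩ Esperanza ∩ Idris ∩ Bashir: 09:15-11:00.
So the common availability across everyone is 09:15-11:00.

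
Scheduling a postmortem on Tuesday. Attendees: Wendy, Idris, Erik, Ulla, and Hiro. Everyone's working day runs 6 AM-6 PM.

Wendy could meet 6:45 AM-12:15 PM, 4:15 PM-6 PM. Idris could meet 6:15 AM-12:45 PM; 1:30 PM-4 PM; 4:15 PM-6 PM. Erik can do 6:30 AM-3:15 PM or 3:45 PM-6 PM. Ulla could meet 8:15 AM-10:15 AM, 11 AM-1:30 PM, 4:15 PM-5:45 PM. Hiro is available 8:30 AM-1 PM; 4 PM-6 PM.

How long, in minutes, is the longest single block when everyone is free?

105

Wendy ∩ Idris: 06:45-12:15, 16:15-18:00.
Wendy ∩ Idris ∩ Erik: 06:45-12:15, 16:15-18:00.
Wendy ∩ Idris ∩ Erik ∩ Ulla: 08:15-10:15, 11:00-12:15, 16:15-17:45.
Wendy ∩ Idris ∩ Erik ∩ Ulla ∩ Hiro: 08:30-10:15, 11:00-12:15, 16:15-17:45.
The longest is 08:30-10:15 at 105 minutes.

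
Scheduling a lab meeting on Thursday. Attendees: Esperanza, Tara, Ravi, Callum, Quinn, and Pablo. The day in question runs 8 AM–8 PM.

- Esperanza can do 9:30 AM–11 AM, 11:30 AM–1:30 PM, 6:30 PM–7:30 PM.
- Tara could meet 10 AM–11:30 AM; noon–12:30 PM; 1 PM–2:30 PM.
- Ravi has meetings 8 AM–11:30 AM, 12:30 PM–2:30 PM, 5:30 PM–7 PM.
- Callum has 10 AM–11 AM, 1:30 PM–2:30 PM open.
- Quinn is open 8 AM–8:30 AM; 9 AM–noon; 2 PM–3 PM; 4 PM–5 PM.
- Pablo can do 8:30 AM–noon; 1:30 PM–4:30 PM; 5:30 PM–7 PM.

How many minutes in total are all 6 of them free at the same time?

0

Esperanza free: 09:30-11:00, 11:30-13:30, 18:30-19:30.
Tara free: 10:00-11:30, 12:00-12:30, 13:00-14:30.
Ravi free: 11:30-12:30, 14:30-17:30, 19:00-20:00 (invert busy blocks within the working day).
Callum free: 10:00-11:00, 13:30-14:30.
Quinn free: 08:00-08:30, 09:00-12:00, 14:00-15:00, 16:00-17:00.
Pablo free: 08:30-12:00, 13:30-16:30, 17:30-19:00.
Esperanza ∩ Tara: 10:00-11:00, 12:00-12:30, 13:00-13:30.
Esperanza ∩ Tara ∩ Ravi: 12:00-12:30.
Esperanza ∩ Tara ∩ Ravi ∩ Callum: ∅.
Esperanza ∩ Tara ∩ Ravi ∩ Callum ∩ Quinn: ∅.
Esperanza ∩ Tara ∩ Ravi ∩ Callum ∩ Quinn ∩ Pablo: ∅.
There is no time when everyone is free.
There is no common window, so the total is 0 minutes.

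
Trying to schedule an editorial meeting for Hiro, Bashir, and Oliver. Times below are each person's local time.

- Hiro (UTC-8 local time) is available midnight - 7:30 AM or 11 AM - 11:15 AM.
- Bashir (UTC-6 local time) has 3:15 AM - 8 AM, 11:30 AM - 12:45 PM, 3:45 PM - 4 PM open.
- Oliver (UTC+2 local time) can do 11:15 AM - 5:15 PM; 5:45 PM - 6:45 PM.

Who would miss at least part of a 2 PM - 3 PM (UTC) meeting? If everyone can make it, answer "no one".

Bashir

Hiro in UTC: 08:00-15:30, 19:00-19:15 (add 8h to convert from UTC-8).
Bashir in UTC: 09:15-14:00, 17:30-18:45, 21:45-22:00 (add 6h to convert from UTC-6).
Oliver in UTC: 09:15-15:15, 15:45-16:45 (subtract 2h to convert from UTC+2).
Hiro: free for 14:00-15:00. Bashir: not fully free for 14:00-15:00. Oliver: free for 14:00-15:00.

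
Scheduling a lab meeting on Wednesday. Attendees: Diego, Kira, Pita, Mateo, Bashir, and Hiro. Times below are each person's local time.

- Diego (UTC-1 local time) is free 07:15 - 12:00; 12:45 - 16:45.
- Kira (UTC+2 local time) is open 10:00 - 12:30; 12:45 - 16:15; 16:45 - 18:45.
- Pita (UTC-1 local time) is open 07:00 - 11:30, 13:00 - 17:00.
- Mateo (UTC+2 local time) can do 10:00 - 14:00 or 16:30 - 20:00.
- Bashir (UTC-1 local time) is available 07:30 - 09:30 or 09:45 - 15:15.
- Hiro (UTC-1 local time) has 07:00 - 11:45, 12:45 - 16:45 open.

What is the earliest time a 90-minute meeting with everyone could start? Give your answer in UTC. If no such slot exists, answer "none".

Diego in UTC: 08:15-13:00, 13:45-17:45 (add 1h to convert from UTC-1).
Kira in UTC: 08:00-10:30, 10:45-14:15, 14:45-16:45 (subtract 2h to convert from UTC+2).
Pita in UTC: 08:00-12:30, 14:00-18:00 (add 1h to convert from UTC-1).
Mateo in UTC: 08:00-12:00, 14:30-18:00 (subtract 2h to convert from UTC+2).
Bashir in UTC: 08:30-10:30, 10:45-16:15 (add 1h to convert from UTC-1).
Hiro in UTC: 08:00-12:45, 13:45-17:45 (add 1h to convert from UTC-1).
Diego ∩ Kira: 08:15-10:30, 10:45-13:00, 13:45-14:15, 14:45-16:45.
Diego ∩ Kira ∩ Pita: 08:15-10:30, 10:45-12:30, 14:00-14:15, 14:45-16:45.
Diego ∩ Kira ∩ Pita ∩ Mateo: 08:15-10:30, 10:45-12:00, 14:45-16:45.
Diego ∩ Kira ∩ Pita ∩ Mateo ∩ Bashir: 08:30-10:30, 10:45-12:00, 14:45-16:15.
Diego ∩ Kira ∩ Pita ∩ Mateo ∩ Bashir ∩ Hiro: 08:30-10:30, 10:45-12:00, 14:45-16:15.
Those are the intersection windows.
The first common window of at least 90 minutes is 08:30-10:30, so the earliest start is 08:30.

08:30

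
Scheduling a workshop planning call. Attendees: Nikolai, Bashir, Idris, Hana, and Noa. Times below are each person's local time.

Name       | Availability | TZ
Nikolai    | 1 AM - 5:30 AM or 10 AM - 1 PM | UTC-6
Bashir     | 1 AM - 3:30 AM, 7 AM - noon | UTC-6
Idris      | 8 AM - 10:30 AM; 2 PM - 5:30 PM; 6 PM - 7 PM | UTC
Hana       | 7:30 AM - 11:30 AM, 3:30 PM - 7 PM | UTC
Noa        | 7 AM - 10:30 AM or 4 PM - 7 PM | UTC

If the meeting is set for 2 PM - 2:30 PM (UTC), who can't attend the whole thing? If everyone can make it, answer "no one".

Nikolai in UTC: 07:00-11:30, 16:00-19:00 (add 6h to convert from UTC-6).
Bashir in UTC: 07:00-09:30, 13:00-18:00 (add 6h to convert from UTC-6).
Idris in UTC: 08:00-10:30, 14:00-17:30, 18:00-19:00.
Hana in UTC: 07:30-11:30, 15:30-19:00.
Noa in UTC: 07:00-10:30, 16:00-19:00.
Nikolai: not fully free for 14:00-14:30. Bashir: free for 14:00-14:30. Idris: free for 14:00-14:30. Hana: not fully free for 14:00-14:30. Noa: not fully free for 14:00-14:30.

Hana, Nikolai, Noa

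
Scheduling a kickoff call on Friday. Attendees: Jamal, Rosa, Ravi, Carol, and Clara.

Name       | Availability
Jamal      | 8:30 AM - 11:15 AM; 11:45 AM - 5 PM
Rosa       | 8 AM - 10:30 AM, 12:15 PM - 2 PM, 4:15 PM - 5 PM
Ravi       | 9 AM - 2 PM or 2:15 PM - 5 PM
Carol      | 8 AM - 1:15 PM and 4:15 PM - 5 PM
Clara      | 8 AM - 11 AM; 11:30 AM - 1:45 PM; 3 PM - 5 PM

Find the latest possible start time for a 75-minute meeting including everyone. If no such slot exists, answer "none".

09:15

Jamal ∩ Rosa: 08:30-10:30, 12:15-14:00, 16:15-17:00.
Jamal ∩ Rosa ∩ Ravi: 09:00-10:30, 12:15-14:00, 16:15-17:00.
Jamal ∩ Rosa ∩ Ravi ∩ Carol: 09:00-10:30, 12:15-13:15, 16:15-17:00.
Jamal ∩ Rosa ∩ Ravi ∩ Carol ∩ Clara: 09:00-10:30, 12:15-13:15, 16:15-17:00.
Those are the intersection windows.
The last common window of at least 75 minutes is 09:00-10:30; a 75-minute meeting can start as late as 09:15 and still end by 10:30.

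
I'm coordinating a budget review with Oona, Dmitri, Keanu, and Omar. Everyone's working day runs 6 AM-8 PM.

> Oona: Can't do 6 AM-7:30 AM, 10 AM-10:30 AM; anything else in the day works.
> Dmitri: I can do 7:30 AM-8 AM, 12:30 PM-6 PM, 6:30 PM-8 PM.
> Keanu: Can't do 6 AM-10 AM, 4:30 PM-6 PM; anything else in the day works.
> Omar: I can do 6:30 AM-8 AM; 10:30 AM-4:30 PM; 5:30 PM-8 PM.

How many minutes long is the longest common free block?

240

Oona free: 07:30-10:00, 10:30-20:00 (invert busy blocks within the working day).
Dmitri free: 07:30-08:00, 12:30-18:00, 18:30-20:00.
Keanu free: 10:00-16:30, 18:00-20:00 (invert busy blocks within the working day).
Omar free: 06:30-08:00, 10:30-16:30, 17:30-20:00.
Oona ∩ Dmitri: 07:30-08:00, 12:30-18:00, 18:30-20:00.
Oona ∩ Dmitri ∩ Keanu: 12:30-16:30, 18:30-20:00.
Oona ∩ Dmitri ∩ Keanu ∩ Omar: 12:30-16:30, 18:30-20:00.
The longest is 12:30-16:30 at 240 minutes.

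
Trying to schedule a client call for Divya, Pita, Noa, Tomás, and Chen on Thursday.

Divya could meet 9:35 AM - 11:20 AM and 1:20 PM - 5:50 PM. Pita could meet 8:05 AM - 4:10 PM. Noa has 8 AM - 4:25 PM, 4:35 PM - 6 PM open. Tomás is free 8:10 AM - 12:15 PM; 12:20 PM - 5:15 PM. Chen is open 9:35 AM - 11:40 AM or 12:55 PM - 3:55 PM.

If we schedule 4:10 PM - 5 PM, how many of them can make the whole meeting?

2

Divya and Tomás can make the full 16:10-17:00 slot — that's 2.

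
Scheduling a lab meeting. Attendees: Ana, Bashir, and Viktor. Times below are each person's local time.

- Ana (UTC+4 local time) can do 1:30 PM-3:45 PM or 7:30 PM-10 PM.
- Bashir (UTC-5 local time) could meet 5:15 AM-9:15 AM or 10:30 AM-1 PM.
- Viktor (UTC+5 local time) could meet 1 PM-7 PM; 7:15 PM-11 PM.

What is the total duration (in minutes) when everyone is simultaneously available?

240

Ana in UTC: 09:30-11:45, 15:30-18:00 (subtract 4h to convert from UTC+4).
Bashir in UTC: 10:15-14:15, 15:30-18:00 (add 5h to convert from UTC-5).
Viktor in UTC: 08:00-14:00, 14:15-18:00 (subtract 5h to convert from UTC+5).
Ana ∩ Bashir: 10:15-11:45, 15:30-18:00.
Ana ∩ Bashir ∩ Viktor: 10:15-11:45, 15:30-18:00.
Summing the common windows: 90 + 150 = 240 minutes.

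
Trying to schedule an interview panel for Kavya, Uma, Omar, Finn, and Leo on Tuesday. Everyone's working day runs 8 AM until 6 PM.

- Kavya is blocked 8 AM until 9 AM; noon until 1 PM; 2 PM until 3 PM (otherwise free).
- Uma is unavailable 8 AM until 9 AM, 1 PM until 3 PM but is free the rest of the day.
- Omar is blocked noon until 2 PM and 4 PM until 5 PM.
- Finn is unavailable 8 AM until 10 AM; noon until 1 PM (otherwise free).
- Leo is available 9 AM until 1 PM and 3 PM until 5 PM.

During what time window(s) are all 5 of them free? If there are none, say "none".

10:00-12:00, 15:00-16:00

Kavya free: 09:00-12:00, 13:00-14:00, 15:00-18:00 (invert busy blocks within the working day).
Uma free: 09:00-13:00, 15:00-18:00 (invert busy blocks within the working day).
Omar free: 08:00-12:00, 14:00-16:00, 17:00-18:00 (invert busy blocks within the working day).
Finn free: 10:00-12:00, 13:00-18:00 (invert busy blocks within the working day).
Leo free: 09:00-13:00, 15:00-17:00.
Kavya ∩ Uma: 09:00-12:00, 15:00-18:00.
Kavya ∩ Uma ∩ Omar: 09:00-12:00, 15:00-16:00, 17:00-18:00.
Kavya ∩ Uma ∩ Omar ∩ Finn: 10:00-12:00, 15:00-16:00, 17:00-18:00.
Kavya ∩ Uma ∩ Omar ∩ Finn ∩ Leo: 10:00-12:00, 15:00-16:00.
Those are the intersection windows.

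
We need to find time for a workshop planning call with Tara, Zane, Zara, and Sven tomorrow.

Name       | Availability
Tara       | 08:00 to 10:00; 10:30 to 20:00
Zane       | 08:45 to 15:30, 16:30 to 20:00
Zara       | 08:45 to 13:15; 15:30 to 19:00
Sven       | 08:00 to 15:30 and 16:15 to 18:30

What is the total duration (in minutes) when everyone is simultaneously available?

360

Tara ∩ Zane: 08:45-10:00, 10:30-15:30, 16:30-20:00.
Tara ∩ Zane ∩ Zara: 08:45-10:00, 10:30-13:15, 16:30-19:00.
Tara ∩ Zane ∩ Zara ∩ Sven: 08:45-10:00, 10:30-13:15, 16:30-18:30.
Those are the intersection windows.
Summing the common windows: 75 + 165 + 120 = 360 minutes.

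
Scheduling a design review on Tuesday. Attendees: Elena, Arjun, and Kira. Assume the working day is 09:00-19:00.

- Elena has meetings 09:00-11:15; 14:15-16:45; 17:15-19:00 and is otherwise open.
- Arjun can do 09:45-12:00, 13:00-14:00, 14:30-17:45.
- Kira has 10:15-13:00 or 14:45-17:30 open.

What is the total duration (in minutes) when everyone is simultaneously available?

Elena free: 11:15-14:15, 16:45-17:15 (invert busy blocks within the working day).
Arjun free: 09:45-12:00, 13:00-14:00, 14:30-17:45.
Kira free: 10:15-13:00, 14:45-17:30.
Elena ∩ Arjun: 11:15-12:00, 13:00-14:00, 16:45-17:15.
Elena ∩ Arjun ∩ Kira: 11:15-12:00, 16:45-17:15.
Summing the common windows: 45 + 30 = 75 minutes.

75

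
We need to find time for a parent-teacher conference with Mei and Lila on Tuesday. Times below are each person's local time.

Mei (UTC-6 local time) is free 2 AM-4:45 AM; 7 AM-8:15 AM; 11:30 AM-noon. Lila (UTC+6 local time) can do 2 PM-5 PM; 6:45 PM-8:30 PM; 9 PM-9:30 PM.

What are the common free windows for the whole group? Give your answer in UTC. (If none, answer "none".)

08:00-10:45, 13:00-14:15

Mei in UTC: 08:00-10:45, 13:00-14:15, 17:30-18:00 (add 6h to convert from UTC-6).
Lila in UTC: 08:00-11:00, 12:45-14:30, 15:00-15:30 (subtract 6h to convert from UTC+6).
Mei ∩ Lila: 08:00-10:45, 13:00-14:15.
So the common availability across everyone is 08:00-10:45, 13:00-14:15.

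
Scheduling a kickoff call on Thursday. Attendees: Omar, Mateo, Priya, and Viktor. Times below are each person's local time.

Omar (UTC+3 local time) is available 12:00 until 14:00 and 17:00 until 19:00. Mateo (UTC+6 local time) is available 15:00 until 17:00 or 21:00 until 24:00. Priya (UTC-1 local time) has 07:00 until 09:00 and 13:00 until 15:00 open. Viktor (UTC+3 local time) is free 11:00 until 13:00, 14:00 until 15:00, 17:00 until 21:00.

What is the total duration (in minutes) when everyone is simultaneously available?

Omar in UTC: 09:00-11:00, 14:00-16:00 (subtract 3h to convert from UTC+3).
Mateo in UTC: 09:00-11:00, 15:00-18:00 (subtract 6h to convert from UTC+6).
Priya in UTC: 08:00-10:00, 14:00-16:00 (add 1h to convert from UTC-1).
Viktor in UTC: 08:00-10:00, 11:00-12:00, 14:00-18:00 (subtract 3h to convert from UTC+3).
Omar ∩ Mateo: 09:00-11:00, 15:00-16:00.
Omar ∩ Mateo ∩ Priya: 09:00-10:00, 15:00-16:00.
Omar ∩ Mateo ∩ Priya ∩ Viktor: 09:00-10:00, 15:00-16:00.
Summing the common windows: 60 + 60 = 120 minutes.

120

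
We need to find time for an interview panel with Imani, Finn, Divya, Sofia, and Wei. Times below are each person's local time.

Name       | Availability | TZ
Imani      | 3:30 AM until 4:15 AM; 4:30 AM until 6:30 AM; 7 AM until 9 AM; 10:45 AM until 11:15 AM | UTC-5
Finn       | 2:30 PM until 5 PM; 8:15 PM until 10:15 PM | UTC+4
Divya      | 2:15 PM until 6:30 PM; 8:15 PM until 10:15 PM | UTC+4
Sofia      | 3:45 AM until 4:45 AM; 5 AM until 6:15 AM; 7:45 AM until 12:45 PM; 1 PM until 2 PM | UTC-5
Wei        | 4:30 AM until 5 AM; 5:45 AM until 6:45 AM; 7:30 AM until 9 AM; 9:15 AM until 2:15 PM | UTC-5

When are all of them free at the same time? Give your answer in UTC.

10:45-11:15, 12:45-13:00

Imani in UTC: 08:30-09:15, 09:30-11:30, 12:00-14:00, 15:45-16:15 (add 5h to convert from UTC-5).
Finn in UTC: 10:30-13:00, 16:15-18:15 (subtract 4h to convert from UTC+4).
Divya in UTC: 10:15-14:30, 16:15-18:15 (subtract 4h to convert from UTC+4).
Sofia in UTC: 08:45-09:45, 10:00-11:15, 12:45-17:45, 18:00-19:00 (add 5h to convert from UTC-5).
Wei in UTC: 09:30-10:00, 10:45-11:45, 12:30-14:00, 14:15-19:15 (add 5h to convert from UTC-5).
Imani ∩ Finn: 10:30-11:30, 12:00-13:00.
Imani ∩ Finn ∩ Divya: 10:30-11:30, 12:00-13:00.
Imani ∩ Finn ∩ Divya ∩ Sofia: 10:30-11:15, 12:45-13:00.
Imani ∩ Finn ∩ Divya ∩ Sofia ∩ Wei: 10:45-11:15, 12:45-13:00.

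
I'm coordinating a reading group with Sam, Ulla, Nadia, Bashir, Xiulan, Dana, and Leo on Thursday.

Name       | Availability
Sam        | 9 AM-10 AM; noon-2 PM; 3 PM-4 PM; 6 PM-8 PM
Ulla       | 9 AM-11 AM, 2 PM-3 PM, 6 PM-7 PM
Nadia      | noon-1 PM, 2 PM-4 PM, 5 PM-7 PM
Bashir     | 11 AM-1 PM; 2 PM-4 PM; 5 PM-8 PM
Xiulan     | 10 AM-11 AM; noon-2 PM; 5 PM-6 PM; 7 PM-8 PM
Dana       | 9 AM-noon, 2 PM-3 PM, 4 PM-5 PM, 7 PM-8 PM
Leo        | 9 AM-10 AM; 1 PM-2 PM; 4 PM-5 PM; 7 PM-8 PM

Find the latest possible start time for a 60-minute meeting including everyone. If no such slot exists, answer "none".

none

Sam ∩ Ulla: 09:00-10:00, 18:00-19:00.
Sam ∩ Ulla ∩ Nadia: 18:00-19:00.
Sam ∩ Ulla ∩ Nadia ∩ Bashir: 18:00-19:00.
Sam ∩ Ulla ∩ Nadia ∩ Bashir ∩ Xiulan: ∅.
Sam ∩ Ulla ∩ Nadia ∩ Bashir ∩ Xiulan ∩ Dana: ∅.
Sam ∩ Ulla ∩ Nadia ∩ Bashir ∩ Xiulan ∩ Dana ∩ Leo: ∅.
There is no time when everyone is free.
No common window is at least 60 minutes long.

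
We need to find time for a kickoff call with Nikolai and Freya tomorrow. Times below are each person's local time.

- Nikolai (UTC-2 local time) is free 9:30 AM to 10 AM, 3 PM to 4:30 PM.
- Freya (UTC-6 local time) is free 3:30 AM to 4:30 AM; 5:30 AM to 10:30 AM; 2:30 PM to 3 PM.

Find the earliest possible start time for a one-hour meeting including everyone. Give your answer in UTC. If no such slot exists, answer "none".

none

Nikolai in UTC: 11:30-12:00, 17:00-18:30 (add 2h to convert from UTC-2).
Freya in UTC: 09:30-10:30, 11:30-16:30, 20:30-21:00 (add 6h to convert from UTC-6).
Nikolai ∩ Freya: 11:30-12:00.
So the common availability across everyone is 11:30-12:00.
No common window is at least 60 minutes long.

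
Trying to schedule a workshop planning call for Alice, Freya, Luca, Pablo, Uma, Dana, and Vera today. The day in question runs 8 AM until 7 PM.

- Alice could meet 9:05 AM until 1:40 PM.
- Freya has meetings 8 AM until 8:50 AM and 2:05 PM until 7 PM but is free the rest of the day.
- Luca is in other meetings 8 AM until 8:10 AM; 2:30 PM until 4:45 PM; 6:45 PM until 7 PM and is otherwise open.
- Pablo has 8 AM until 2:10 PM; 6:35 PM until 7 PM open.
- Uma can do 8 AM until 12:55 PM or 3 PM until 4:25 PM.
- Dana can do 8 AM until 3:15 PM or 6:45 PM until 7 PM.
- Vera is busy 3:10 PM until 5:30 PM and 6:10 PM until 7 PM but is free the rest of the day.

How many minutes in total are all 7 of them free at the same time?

Alice free: 09:05-13:40.
Freya free: 08:50-14:05 (invert busy blocks within the working day).
Luca free: 08:10-14:30, 16:45-18:45 (invert busy blocks within the working day).
Pablo free: 08:00-14:10, 18:35-19:00.
Uma free: 08:00-12:55, 15:00-16:25.
Dana free: 08:00-15:15, 18:45-19:00.
Vera free: 08:00-15:10, 17:30-18:10 (invert busy blocks within the working day).
Alice ∩ Freya: 09:05-13:40.
Alice ∩ Freya ∩ Luca: 09:05-13:40.
Alice ∩ Freya ∩ Luca ∩ Pablo: 09:05-13:40.
Alice ∩ Freya ∩ Luca ∩ Pablo ∩ Uma: 09:05-12:55.
Alice ∩ Freya ∩ Luca ∩ Pablo ∩ Uma ∩ Dana: 09:05-12:55.
Alice ∩ Freya ∩ Luca ∩ Pablo ∩ Uma ∩ Dana ∩ Vera: 09:05-12:55.
That's a single block of 230 minutes.

230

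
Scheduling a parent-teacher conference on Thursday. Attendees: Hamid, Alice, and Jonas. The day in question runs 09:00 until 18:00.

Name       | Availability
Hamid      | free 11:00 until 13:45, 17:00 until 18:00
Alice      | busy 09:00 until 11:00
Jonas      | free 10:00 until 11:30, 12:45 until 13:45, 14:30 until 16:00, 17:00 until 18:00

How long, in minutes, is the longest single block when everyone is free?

Hamid free: 11:00-13:45, 17:00-18:00.
Alice free: 11:00-18:00 (invert busy blocks within the working day).
Jonas free: 10:00-11:30, 12:45-13:45, 14:30-16:00, 17:00-18:00.
Hamid ∩ Alice: 11:00-13:45, 17:00-18:00.
Hamid ∩ Alice ∩ Jonas: 11:00-11:30, 12:45-13:45, 17:00-18:00.
The longest is 12:45-13:45 at 60 minutes.

60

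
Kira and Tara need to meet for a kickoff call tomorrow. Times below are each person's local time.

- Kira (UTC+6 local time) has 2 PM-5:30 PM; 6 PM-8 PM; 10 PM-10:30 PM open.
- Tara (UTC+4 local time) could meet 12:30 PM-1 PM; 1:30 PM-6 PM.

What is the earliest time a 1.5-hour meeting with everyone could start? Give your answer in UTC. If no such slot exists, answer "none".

Kira in UTC: 08:00-11:30, 12:00-14:00, 16:00-16:30 (subtract 6h to convert from UTC+6).
Tara in UTC: 08:30-09:00, 09:30-14:00 (subtract 4h to convert from UTC+4).
Kira ∩ Tara: 08:30-09:00, 09:30-11:30, 12:00-14:00.
The first common window of at least 90 minutes is 09:30-11:30, so the earliest start is 09:30.

09:30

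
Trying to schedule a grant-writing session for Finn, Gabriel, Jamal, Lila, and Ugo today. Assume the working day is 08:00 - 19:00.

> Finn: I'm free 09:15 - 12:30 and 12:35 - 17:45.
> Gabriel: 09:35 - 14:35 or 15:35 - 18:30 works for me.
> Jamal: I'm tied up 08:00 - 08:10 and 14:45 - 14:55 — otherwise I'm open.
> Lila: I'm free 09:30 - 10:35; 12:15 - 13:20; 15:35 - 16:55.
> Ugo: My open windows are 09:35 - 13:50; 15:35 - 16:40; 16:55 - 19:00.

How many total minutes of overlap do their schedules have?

Finn free: 09:15-12:30, 12:35-17:45.
Gabriel free: 09:35-14:35, 15:35-18:30.
Jamal free: 08:10-14:45, 14:55-19:00 (invert busy blocks within the working day).
Lila free: 09:30-10:35, 12:15-13:20, 15:35-16:55.
Ugo free: 09:35-13:50, 15:35-16:40, 16:55-19:00.
Finn ∩ Gabriel: 09:35-12:30, 12:35-14:35, 15:35-17:45.
Finn ∩ Gabriel ∩ Jamal: 09:35-12:30, 12:35-14:35, 15:35-17:45.
Finn ∩ Gabriel ∩ Jamal ∩ Lila: 09:35-10:35, 12:15-12:30, 12:35-13:20, 15:35-16:55.
Finn ∩ Gabriel ∩ Jamal ∩ Lila ∩ Ugo: 09:35-10:35, 12:15-12:30, 12:35-13:20, 15:35-16:40.
Summing the common windows: 60 + 15 + 45 + 65 = 185 minutes.

185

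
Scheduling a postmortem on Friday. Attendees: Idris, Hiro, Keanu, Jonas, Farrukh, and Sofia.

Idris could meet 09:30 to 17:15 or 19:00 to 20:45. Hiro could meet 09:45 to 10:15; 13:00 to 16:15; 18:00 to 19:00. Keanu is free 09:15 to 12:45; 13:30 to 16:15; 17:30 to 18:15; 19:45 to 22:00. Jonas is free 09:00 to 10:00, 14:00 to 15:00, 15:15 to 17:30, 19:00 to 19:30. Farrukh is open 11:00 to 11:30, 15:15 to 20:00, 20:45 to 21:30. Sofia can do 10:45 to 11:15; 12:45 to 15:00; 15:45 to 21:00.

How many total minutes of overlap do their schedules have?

Idris ∩ Hiro: 09:45-10:15, 13:00-16:15.
Idris ∩ Hiro ∩ Keanu: 09:45-10:15, 13:30-16:15.
Idris ∩ Hiro ∩ Keanu ∩ Jonas: 09:45-10:00, 14:00-15:00, 15:15-16:15.
Idris ∩ Hiro ∩ Keanu ∩ Jonas ∩ Farrukh: 15:15-16:15.
Idris ∩ Hiro ∩ Keanu ∩ Jonas ∩ Farrukh ∩ Sofia: 15:45-16:15.
That's a single block of 30 minutes.

30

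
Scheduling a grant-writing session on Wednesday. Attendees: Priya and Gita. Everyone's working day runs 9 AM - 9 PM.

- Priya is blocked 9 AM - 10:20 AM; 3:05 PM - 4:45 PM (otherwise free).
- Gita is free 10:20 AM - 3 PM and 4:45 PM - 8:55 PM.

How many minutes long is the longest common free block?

Priya free: 10:20-15:05, 16:45-21:00 (invert busy blocks within the working day).
Gita free: 10:20-15:00, 16:45-20:55.
Priya ∩ Gita: 10:20-15:00, 16:45-20:55.
The longest is 10:20-15:00 at 280 minutes.

280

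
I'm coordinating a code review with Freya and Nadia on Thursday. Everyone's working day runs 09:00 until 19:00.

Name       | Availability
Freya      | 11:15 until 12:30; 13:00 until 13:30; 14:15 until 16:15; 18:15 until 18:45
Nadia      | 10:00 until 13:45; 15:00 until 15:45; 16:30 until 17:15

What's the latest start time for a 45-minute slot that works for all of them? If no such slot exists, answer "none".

15:00

Freya ∩ Nadia: 11:15-12:30, 13:00-13:30, 15:00-15:45.
The last common window of at least 45 minutes is 15:00-15:45; a 45-minute meeting can start as late as 15:00 and still end by 15:45.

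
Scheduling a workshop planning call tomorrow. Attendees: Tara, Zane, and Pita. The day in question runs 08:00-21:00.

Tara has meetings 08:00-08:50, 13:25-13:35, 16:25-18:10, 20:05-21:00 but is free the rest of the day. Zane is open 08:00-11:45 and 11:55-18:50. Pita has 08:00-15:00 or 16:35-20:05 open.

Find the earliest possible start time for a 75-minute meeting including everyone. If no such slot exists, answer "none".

Tara free: 08:50-13:25, 13:35-16:25, 18:10-20:05 (invert busy blocks within the working day).
Zane free: 08:00-11:45, 11:55-18:50.
Pita free: 08:00-15:00, 16:35-20:05.
Tara ∩ Zane: 08:50-11:45, 11:55-13:25, 13:35-16:25, 18:10-18:50.
Tara ∩ Zane ∩ Pita: 08:50-11:45, 11:55-13:25, 13:35-15:00, 18:10-18:50.
The first common window of at least 75 minutes is 08:50-11:45, so the earliest start is 08:50.

08:50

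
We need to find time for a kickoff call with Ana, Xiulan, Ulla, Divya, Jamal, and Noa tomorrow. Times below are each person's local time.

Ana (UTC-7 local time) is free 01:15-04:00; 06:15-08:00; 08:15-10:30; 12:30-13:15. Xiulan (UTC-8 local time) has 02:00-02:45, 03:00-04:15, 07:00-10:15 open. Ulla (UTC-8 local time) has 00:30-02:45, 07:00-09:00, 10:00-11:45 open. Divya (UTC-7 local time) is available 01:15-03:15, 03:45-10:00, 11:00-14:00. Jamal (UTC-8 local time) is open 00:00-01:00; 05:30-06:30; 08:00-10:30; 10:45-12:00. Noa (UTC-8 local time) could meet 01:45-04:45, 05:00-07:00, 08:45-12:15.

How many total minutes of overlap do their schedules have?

Ana in UTC: 08:15-11:00, 13:15-15:00, 15:15-17:30, 19:30-20:15 (add 7h to convert from UTC-7).
Xiulan in UTC: 10:00-10:45, 11:00-12:15, 15:00-18:15 (add 8h to convert from UTC-8).
Ulla in UTC: 08:30-10:45, 15:00-17:00, 18:00-19:45 (add 8h to convert from UTC-8).
Divya in UTC: 08:15-10:15, 10:45-17:00, 18:00-21:00 (add 7h to convert from UTC-7).
Jamal in UTC: 08:00-09:00, 13:30-14:30, 16:00-18:30, 18:45-20:00 (add 8h to convert from UTC-8).
Noa in UTC: 09:45-12:45, 13:00-15:00, 16:45-20:15 (add 8h to convert from UTC-8).
Ana ∩ Xiulan: 10:00-10:45, 15:15-17:30.
Ana ∩ Xiulan ∩ Ulla: 10:00-10:45, 15:15-17:00.
Ana ∩ Xiulan ∩ Ulla ∩ Divya: 10:00-10:15, 15:15-17:00.
Ana ∩ Xiulan ∩ Ulla ∩ Divya ∩ Jamal: 16:00-17:00.
Ana ∩ Xiulan ∩ Ulla ∩ Divya ∩ Jamal ∩ Noa: 16:45-17:00.
That's a single block of 15 minutes.

15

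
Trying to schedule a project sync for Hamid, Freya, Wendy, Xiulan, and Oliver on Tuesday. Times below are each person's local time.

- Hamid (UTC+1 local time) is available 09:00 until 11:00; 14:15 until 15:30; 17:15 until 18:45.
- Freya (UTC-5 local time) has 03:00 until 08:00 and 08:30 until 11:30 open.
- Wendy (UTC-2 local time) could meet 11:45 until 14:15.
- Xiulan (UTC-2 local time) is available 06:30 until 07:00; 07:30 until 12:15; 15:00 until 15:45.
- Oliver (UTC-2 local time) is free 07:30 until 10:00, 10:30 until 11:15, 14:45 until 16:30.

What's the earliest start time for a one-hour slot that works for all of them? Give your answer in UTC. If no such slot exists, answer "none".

none

Hamid in UTC: 08:00-10:00, 13:15-14:30, 16:15-17:45 (subtract 1h to convert from UTC+1).
Freya in UTC: 08:00-13:00, 13:30-16:30 (add 5h to convert from UTC-5).
Wendy in UTC: 13:45-16:15 (add 2h to convert from UTC-2).
Xiulan in UTC: 08:30-09:00, 09:30-14:15, 17:00-17:45 (add 2h to convert from UTC-2).
Oliver in UTC: 09:30-12:00, 12:30-13:15, 16:45-18:30 (add 2h to convert from UTC-2).
Hamid ∩ Freya: 08:00-10:00, 13:30-14:30, 16:15-16:30.
Hamid ∩ Freya ∩ Wendy: 13:45-14:30.
Hamid ∩ Freya ∩ Wendy ∩ Xiulan: 13:45-14:15.
Hamid ∩ Freya ∩ Wendy ∩ Xiulan ∩ Oliver: ∅.
There is no time when everyone is free.
No common window is at least 60 minutes long.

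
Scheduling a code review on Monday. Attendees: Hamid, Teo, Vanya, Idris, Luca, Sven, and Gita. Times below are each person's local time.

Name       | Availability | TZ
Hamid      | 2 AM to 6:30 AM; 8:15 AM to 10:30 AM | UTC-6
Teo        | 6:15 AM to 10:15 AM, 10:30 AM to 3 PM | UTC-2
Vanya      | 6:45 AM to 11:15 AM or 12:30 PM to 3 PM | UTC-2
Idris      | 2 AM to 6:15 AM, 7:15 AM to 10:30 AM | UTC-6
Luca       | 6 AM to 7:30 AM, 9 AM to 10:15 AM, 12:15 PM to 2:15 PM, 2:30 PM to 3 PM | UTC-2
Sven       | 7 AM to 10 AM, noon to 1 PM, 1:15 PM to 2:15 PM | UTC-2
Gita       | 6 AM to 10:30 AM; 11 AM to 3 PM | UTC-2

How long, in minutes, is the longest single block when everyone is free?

Hamid in UTC: 08:00-12:30, 14:15-16:30 (add 6h to convert from UTC-6).
Teo in UTC: 08:15-12:15, 12:30-17:00 (add 2h to convert from UTC-2).
Vanya in UTC: 08:45-13:15, 14:30-17:00 (add 2h to convert from UTC-2).
Idris in UTC: 08:00-12:15, 13:15-16:30 (add 6h to convert from UTC-6).
Luca in UTC: 08:00-09:30, 11:00-12:15, 14:15-16:15, 16:30-17:00 (add 2h to convert from UTC-2).
Sven in UTC: 09:00-12:00, 14:00-15:00, 15:15-16:15 (add 2h to convert from UTC-2).
Gita in UTC: 08:00-12:30, 13:00-17:00 (add 2h to convert from UTC-2).
Hamid ∩ Teo: 08:15-12:15, 14:15-16:30.
Hamid ∩ Teo ∩ Vanya: 08:45-12:15, 14:30-16:30.
Hamid ∩ Teo ∩ Vanya ∩ Idris: 08:45-12:15, 14:30-16:30.
Hamid ∩ Teo ∩ Vanya ∩ Idris ∩ Luca: 08:45-09:30, 11:00-12:15, 14:30-16:15.
Hamid ∩ Teo ∩ Vanya ∩ Idris ∩ Luca ∩ Sven: 09:00-09:30, 11:00-12:00, 14:30-15:00, 15:15-16:15.
Hamid ∩ Teo ∩ Vanya ∩ Idris ∩ Luca ∩ Sven ∩ Gita: 09:00-09:30, 11:00-12:00, 14:30-15:00, 15:15-16:15.
So the common availability across everyone is 09:00-09:30, 11:00-12:00, 14:30-15:00, 15:15-16:15.
The longest is 11:00-12:00 at 60 minutes.

60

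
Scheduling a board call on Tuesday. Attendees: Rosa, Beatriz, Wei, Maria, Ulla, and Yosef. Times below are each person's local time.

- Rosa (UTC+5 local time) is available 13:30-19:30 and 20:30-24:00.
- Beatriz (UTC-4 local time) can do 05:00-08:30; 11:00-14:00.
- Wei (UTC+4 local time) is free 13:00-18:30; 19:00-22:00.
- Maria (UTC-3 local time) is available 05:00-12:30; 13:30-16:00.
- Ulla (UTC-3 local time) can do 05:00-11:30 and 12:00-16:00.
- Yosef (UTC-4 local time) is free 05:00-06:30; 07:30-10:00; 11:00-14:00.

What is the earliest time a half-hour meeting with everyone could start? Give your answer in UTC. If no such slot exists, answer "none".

09:00

Rosa in UTC: 08:30-14:30, 15:30-19:00 (subtract 5h to convert from UTC+5).
Beatriz in UTC: 09:00-12:30, 15:00-18:00 (add 4h to convert from UTC-4).
Wei in UTC: 09:00-14:30, 15:00-18:00 (subtract 4h to convert from UTC+4).
Maria in UTC: 08:00-15:30, 16:30-19:00 (add 3h to convert from UTC-3).
Ulla in UTC: 08:00-14:30, 15:00-19:00 (add 3h to convert from UTC-3).
Yosef in UTC: 09:00-10:30, 11:30-14:00, 15:00-18:00 (add 4h to convert from UTC-4).
Rosa ∩ Beatriz: 09:00-12:30, 15:30-18:00.
Rosa ∩ Beatriz ∩ Wei: 09:00-12:30, 15:30-18:00.
Rosa ∩ Beatriz ∩ Wei ∩ Maria: 09:00-12:30, 16:30-18:00.
Rosa ∩ Beatriz ∩ Wei ∩ Maria ∩ Ulla: 09:00-12:30, 16:30-18:00.
Rosa ∩ Beatriz ∩ Wei ∩ Maria ∩ Ulla ∩ Yosef: 09:00-10:30, 11:30-12:30, 16:30-18:00.
The first common window of at least 30 minutes is 09:00-10:30, so the earliest start is 09:00.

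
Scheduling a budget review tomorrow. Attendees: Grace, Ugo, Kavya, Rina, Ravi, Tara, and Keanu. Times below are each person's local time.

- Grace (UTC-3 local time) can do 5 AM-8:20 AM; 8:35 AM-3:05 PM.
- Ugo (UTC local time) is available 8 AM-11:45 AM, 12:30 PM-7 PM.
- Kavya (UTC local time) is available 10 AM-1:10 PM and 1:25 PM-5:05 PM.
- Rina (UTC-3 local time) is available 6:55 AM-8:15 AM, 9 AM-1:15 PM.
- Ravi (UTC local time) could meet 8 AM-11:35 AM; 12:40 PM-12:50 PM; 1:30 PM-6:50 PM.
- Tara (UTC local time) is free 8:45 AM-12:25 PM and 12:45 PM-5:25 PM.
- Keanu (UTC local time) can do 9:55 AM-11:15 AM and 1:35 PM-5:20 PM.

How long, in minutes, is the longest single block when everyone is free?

160

Grace in UTC: 08:00-11:20, 11:35-18:05 (add 3h to convert from UTC-3).
Ugo in UTC: 08:00-11:45, 12:30-19:00.
Kavya in UTC: 10:00-13:10, 13:25-17:05.
Rina in UTC: 09:55-11:15, 12:00-16:15 (add 3h to convert from UTC-3).
Ravi in UTC: 08:00-11:35, 12:40-12:50, 13:30-18:50.
Tara in UTC: 08:45-12:25, 12:45-17:25.
Keanu in UTC: 09:55-11:15, 13:35-17:20.
Grace ∩ Ugo: 08:00-11:20, 11:35-11:45, 12:30-18:05.
Grace ∩ Ugo ∩ Kavya: 10:00-11:20, 11:35-11:45, 12:30-13:10, 13:25-17:05.
Grace ∩ Ugo ∩ Kavya ∩ Rina: 10:00-11:15, 12:30-13:10, 13:25-16:15.
Grace ∩ Ugo ∩ Kavya ∩ Rina ∩ Ravi: 10:00-11:15, 12:40-12:50, 13:30-16:15.
Grace ∩ Ugo ∩ Kavya ∩ Rina ∩ Ravi ∩ Tara: 10:00-11:15, 12:45-12:50, 13:30-16:15.
Grace ∩ Ugo ∩ Kavya ∩ Rina ∩ Ravi ∩ Tara ∩ Keanu: 10:00-11:15, 13:35-16:15.
The longest is 13:35-16:15 at 160 minutes.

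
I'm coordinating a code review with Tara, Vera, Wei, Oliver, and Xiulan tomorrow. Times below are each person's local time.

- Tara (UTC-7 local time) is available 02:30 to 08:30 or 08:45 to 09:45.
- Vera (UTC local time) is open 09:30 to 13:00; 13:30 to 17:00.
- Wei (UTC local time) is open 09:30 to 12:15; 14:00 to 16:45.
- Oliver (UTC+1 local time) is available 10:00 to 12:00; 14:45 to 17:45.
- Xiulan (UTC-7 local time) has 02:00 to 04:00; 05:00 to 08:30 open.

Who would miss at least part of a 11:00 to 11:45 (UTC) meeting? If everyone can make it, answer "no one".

Tara in UTC: 09:30-15:30, 15:45-16:45 (add 7h to convert from UTC-7).
Vera in UTC: 09:30-13:00, 13:30-17:00.
Wei in UTC: 09:30-12:15, 14:00-16:45.
Oliver in UTC: 09:00-11:00, 13:45-16:45 (subtract 1h to convert from UTC+1).
Xiulan in UTC: 09:00-11:00, 12:00-15:30 (add 7h to convert from UTC-7).
Tara: free for 11:00-11:45. Vera: free for 11:00-11:45. Wei: free for 11:00-11:45. Oliver: not fully free for 11:00-11:45. Xiulan: not fully free for 11:00-11:45.

Oliver, Xiulan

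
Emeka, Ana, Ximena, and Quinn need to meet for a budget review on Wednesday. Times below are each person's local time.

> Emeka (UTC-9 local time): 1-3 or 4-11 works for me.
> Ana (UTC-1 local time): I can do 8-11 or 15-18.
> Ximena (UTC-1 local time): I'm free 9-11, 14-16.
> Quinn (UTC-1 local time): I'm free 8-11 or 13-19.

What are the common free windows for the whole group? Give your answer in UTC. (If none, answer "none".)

Emeka in UTC: 10:00-12:00, 13:00-20:00 (add 9h to convert from UTC-9).
Ana in UTC: 09:00-12:00, 16:00-19:00 (add 1h to convert from UTC-1).
Ximena in UTC: 10:00-12:00, 15:00-17:00 (add 1h to convert from UTC-1).
Quinn in UTC: 09:00-12:00, 14:00-20:00 (add 1h to convert from UTC-1).
Emeka ∩ Ana: 10:00-12:00, 16:00-19:00.
Emeka ∩ Ana ∩ Ximena: 10:00-12:00, 16:00-17:00.
Emeka ∩ Ana ∩ Ximena ∩ Quinn: 10:00-12:00, 16:00-17:00.
Those are the intersection windows.

10:00-12:00, 16:00-17:00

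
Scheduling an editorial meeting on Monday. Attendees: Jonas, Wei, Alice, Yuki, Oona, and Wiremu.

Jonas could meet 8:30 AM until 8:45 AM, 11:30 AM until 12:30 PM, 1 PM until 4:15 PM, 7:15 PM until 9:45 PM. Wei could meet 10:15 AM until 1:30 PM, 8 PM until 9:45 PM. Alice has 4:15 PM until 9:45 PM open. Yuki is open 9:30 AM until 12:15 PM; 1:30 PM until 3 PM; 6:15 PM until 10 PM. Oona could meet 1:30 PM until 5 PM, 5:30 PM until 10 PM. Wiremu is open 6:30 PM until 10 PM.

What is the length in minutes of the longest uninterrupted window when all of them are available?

105

Jonas ∩ Wei: 11:30-12:30, 13:00-13:30, 20:00-21:45.
Jonas ∩ Wei ∩ Alice: 20:00-21:45.
Jonas ∩ Wei ∩ Alice ∩ Yuki: 20:00-21:45.
Jonas ∩ Wei ∩ Alice ∩ Yuki ∩ Oona: 20:00-21:45.
Jonas ∩ Wei ∩ Alice ∩ Yuki ∩ Oona ∩ Wiremu: 20:00-21:45.
The longest is 20:00-21:45 at 105 minutes.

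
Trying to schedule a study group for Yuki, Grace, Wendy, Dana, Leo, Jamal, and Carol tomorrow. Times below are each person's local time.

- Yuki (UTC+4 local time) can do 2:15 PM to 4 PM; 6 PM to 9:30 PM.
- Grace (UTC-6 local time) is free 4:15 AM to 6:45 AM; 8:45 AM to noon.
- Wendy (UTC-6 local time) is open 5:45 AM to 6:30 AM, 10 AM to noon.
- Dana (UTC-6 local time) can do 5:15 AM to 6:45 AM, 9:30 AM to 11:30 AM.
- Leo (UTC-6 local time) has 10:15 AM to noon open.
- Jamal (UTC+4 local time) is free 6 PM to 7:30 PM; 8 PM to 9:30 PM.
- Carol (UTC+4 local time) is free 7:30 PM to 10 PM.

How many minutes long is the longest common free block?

Yuki in UTC: 10:15-12:00, 14:00-17:30 (subtract 4h to convert from UTC+4).
Grace in UTC: 10:15-12:45, 14:45-18:00 (add 6h to convert from UTC-6).
Wendy in UTC: 11:45-12:30, 16:00-18:00 (add 6h to convert from UTC-6).
Dana in UTC: 11:15-12:45, 15:30-17:30 (add 6h to convert from UTC-6).
Leo in UTC: 16:15-18:00 (add 6h to convert from UTC-6).
Jamal in UTC: 14:00-15:30, 16:00-17:30 (subtract 4h to convert from UTC+4).
Carol in UTC: 15:30-18:00 (subtract 4h to convert from UTC+4).
Yuki ∩ Grace: 10:15-12:00, 14:45-17:30.
Yuki ∩ Grace ∩ Wendy: 11:45-12:00, 16:00-17:30.
Yuki ∩ Grace ∩ Wendy ∩ Dana: 11:45-12:00, 16:00-17:30.
Yuki ∩ Grace ∩ Wendy ∩ Dana ∩ Leo: 16:15-17:30.
Yuki ∩ Grace ∩ Wendy ∩ Dana ∩ Leo ∩ Jamal: 16:15-17:30.
Yuki ∩ Grace ∩ Wendy ∩ Dana ∩ Leo ∩ Jamal ∩ Carol: 16:15-17:30.
The longest is 16:15-17:30 at 75 minutes.

75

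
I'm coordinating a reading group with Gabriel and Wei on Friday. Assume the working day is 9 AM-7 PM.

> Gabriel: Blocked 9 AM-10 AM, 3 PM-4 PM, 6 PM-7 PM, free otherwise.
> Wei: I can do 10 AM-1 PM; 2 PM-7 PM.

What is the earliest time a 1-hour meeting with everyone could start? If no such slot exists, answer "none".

10:00

Gabriel free: 10:00-15:00, 16:00-18:00 (invert busy blocks within the working day).
Wei free: 10:00-13:00, 14:00-19:00.
Gabriel ∩ Wei: 10:00-13:00, 14:00-15:00, 16:00-18:00.
Those are the intersection windows.
The first common window of at least 60 minutes is 10:00-13:00, so the earliest start is 10:00.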